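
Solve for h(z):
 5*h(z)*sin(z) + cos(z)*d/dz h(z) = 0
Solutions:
 h(z) = C1*cos(z)^5


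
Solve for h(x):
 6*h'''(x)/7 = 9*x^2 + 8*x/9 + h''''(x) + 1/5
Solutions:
 h(x) = C1 + C2*x + C3*x^2 + C4*exp(6*x/7) + 7*x^5/40 + 1379*x^4/1296 + 48643*x^3/9720


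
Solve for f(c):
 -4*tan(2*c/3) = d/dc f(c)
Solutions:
 f(c) = C1 + 6*log(cos(2*c/3))


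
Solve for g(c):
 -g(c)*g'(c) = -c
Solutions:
 g(c) = -sqrt(C1 + c^2)
 g(c) = sqrt(C1 + c^2)


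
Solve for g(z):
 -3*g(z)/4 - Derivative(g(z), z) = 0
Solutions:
 g(z) = C1*exp(-3*z/4)


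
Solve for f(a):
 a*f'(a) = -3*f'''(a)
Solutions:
 f(a) = C1 + Integral(C2*airyai(-3^(2/3)*a/3) + C3*airybi(-3^(2/3)*a/3), a)


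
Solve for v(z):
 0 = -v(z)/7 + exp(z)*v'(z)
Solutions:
 v(z) = C1*exp(-exp(-z)/7)


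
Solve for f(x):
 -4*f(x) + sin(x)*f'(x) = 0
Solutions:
 f(x) = C1*(cos(x)^2 - 2*cos(x) + 1)/(cos(x)^2 + 2*cos(x) + 1)


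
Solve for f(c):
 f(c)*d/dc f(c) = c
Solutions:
 f(c) = -sqrt(C1 + c^2)
 f(c) = sqrt(C1 + c^2)


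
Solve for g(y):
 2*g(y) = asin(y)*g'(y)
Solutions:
 g(y) = C1*exp(2*Integral(1/asin(y), y))


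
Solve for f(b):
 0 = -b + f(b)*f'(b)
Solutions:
 f(b) = -sqrt(C1 + b^2)
 f(b) = sqrt(C1 + b^2)


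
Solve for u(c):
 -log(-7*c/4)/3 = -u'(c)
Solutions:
 u(c) = C1 + c*log(-c)/3 + c*(-2*log(2) - 1 + log(7))/3


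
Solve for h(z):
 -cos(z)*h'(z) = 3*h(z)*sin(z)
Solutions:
 h(z) = C1*cos(z)^3


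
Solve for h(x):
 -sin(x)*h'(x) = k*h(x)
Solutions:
 h(x) = C1*exp(k*(-log(cos(x) - 1) + log(cos(x) + 1))/2)


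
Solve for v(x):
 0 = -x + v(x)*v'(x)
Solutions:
 v(x) = -sqrt(C1 + x^2)
 v(x) = sqrt(C1 + x^2)


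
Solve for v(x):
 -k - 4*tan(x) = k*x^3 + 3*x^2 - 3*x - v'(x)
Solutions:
 v(x) = C1 + k*x^4/4 + k*x + x^3 - 3*x^2/2 - 4*log(cos(x))


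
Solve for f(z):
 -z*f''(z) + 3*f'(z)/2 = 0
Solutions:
 f(z) = C1 + C2*z^(5/2)


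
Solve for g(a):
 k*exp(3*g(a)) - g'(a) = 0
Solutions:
 g(a) = log(-1/(C1 + 3*a*k))/3
 g(a) = log((-1/(C1 + a*k))^(1/3)*(-3^(2/3) - 3*3^(1/6)*I)/6)
 g(a) = log((-1/(C1 + a*k))^(1/3)*(-3^(2/3) + 3*3^(1/6)*I)/6)


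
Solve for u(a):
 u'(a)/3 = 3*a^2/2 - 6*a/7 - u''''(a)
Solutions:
 u(a) = C1 + C4*exp(-3^(2/3)*a/3) + 3*a^3/2 - 9*a^2/7 + (C2*sin(3^(1/6)*a/2) + C3*cos(3^(1/6)*a/2))*exp(3^(2/3)*a/6)


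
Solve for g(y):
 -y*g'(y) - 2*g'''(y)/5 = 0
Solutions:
 g(y) = C1 + Integral(C2*airyai(-2^(2/3)*5^(1/3)*y/2) + C3*airybi(-2^(2/3)*5^(1/3)*y/2), y)


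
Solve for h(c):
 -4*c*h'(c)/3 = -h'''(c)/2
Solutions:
 h(c) = C1 + Integral(C2*airyai(2*3^(2/3)*c/3) + C3*airybi(2*3^(2/3)*c/3), c)


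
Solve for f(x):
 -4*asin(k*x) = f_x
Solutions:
 f(x) = C1 - 4*Piecewise((x*asin(k*x) + sqrt(-k^2*x^2 + 1)/k, Ne(k, 0)), (0, True))


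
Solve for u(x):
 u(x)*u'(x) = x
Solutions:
 u(x) = -sqrt(C1 + x^2)
 u(x) = sqrt(C1 + x^2)


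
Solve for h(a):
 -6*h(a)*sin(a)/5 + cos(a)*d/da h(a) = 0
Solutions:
 h(a) = C1/cos(a)^(6/5)


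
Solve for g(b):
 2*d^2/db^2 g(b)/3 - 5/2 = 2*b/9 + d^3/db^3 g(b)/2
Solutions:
 g(b) = C1 + C2*b + C3*exp(4*b/3) + b^3/18 + 2*b^2


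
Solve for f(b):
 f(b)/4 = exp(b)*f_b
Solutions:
 f(b) = C1*exp(-exp(-b)/4)


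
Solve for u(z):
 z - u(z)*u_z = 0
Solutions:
 u(z) = -sqrt(C1 + z^2)
 u(z) = sqrt(C1 + z^2)


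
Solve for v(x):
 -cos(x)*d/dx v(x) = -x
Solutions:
 v(x) = C1 + Integral(x/cos(x), x)


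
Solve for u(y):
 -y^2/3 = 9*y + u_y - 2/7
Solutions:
 u(y) = C1 - y^3/9 - 9*y^2/2 + 2*y/7


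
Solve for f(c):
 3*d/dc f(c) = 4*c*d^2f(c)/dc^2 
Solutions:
 f(c) = C1 + C2*c^(7/4)


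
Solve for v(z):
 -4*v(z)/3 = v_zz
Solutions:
 v(z) = C1*sin(2*sqrt(3)*z/3) + C2*cos(2*sqrt(3)*z/3)


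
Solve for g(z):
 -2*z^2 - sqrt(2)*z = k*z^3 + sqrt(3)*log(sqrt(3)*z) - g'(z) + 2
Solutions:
 g(z) = C1 + k*z^4/4 + 2*z^3/3 + sqrt(2)*z^2/2 + sqrt(3)*z*log(z) - sqrt(3)*z + sqrt(3)*z*log(3)/2 + 2*z


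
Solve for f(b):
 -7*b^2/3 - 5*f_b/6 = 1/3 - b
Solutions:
 f(b) = C1 - 14*b^3/15 + 3*b^2/5 - 2*b/5


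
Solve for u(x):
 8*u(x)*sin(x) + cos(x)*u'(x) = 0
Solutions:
 u(x) = C1*cos(x)^8


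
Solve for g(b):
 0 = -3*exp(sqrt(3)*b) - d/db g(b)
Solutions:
 g(b) = C1 - sqrt(3)*exp(sqrt(3)*b)


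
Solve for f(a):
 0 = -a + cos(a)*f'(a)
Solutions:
 f(a) = C1 + Integral(a/cos(a), a)


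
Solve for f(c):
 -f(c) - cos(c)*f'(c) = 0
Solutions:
 f(c) = C1*sqrt(sin(c) - 1)/sqrt(sin(c) + 1)


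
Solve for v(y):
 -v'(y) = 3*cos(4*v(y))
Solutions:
 v(y) = -asin((C1 + exp(24*y))/(C1 - exp(24*y)))/4 + pi/4
 v(y) = asin((C1 + exp(24*y))/(C1 - exp(24*y)))/4


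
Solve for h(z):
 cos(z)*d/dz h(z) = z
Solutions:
 h(z) = C1 + Integral(z/cos(z), z)


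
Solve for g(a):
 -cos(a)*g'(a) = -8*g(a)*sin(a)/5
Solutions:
 g(a) = C1/cos(a)^(8/5)


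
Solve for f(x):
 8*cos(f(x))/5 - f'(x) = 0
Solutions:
 -8*x/5 - log(sin(f(x)) - 1)/2 + log(sin(f(x)) + 1)/2 = C1


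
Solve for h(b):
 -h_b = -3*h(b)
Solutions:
 h(b) = C1*exp(3*b)


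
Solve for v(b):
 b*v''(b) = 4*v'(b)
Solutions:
 v(b) = C1 + C2*b^5


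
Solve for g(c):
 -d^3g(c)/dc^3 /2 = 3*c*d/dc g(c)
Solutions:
 g(c) = C1 + Integral(C2*airyai(-6^(1/3)*c) + C3*airybi(-6^(1/3)*c), c)


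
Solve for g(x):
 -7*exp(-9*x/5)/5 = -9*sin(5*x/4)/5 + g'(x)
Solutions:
 g(x) = C1 - 36*cos(5*x/4)/25 + 7*exp(-9*x/5)/9


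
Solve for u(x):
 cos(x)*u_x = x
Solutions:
 u(x) = C1 + Integral(x/cos(x), x)


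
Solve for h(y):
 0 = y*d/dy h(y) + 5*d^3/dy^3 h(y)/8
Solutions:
 h(y) = C1 + Integral(C2*airyai(-2*5^(2/3)*y/5) + C3*airybi(-2*5^(2/3)*y/5), y)


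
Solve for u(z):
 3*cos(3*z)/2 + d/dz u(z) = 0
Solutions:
 u(z) = C1 - sin(3*z)/2


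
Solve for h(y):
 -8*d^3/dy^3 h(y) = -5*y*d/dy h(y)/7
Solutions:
 h(y) = C1 + Integral(C2*airyai(5^(1/3)*7^(2/3)*y/14) + C3*airybi(5^(1/3)*7^(2/3)*y/14), y)


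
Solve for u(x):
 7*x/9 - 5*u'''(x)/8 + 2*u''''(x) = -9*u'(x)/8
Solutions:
 u(x) = C1 + C2*exp(x*(25/(144*sqrt(46281) + 30979)^(1/3) + 10 + (144*sqrt(46281) + 30979)^(1/3))/96)*sin(sqrt(3)*x*(-(144*sqrt(46281) + 30979)^(1/3) + 25/(144*sqrt(46281) + 30979)^(1/3))/96) + C3*exp(x*(25/(144*sqrt(46281) + 30979)^(1/3) + 10 + (144*sqrt(46281) + 30979)^(1/3))/96)*cos(sqrt(3)*x*(-(144*sqrt(46281) + 30979)^(1/3) + 25/(144*sqrt(46281) + 30979)^(1/3))/96) + C4*exp(x*(-(144*sqrt(46281) + 30979)^(1/3) - 25/(144*sqrt(46281) + 30979)^(1/3) + 5)/48) - 28*x^2/81


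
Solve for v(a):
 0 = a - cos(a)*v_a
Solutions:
 v(a) = C1 + Integral(a/cos(a), a)


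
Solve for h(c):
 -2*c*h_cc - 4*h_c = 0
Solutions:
 h(c) = C1 + C2/c


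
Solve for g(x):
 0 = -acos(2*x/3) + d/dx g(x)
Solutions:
 g(x) = C1 + x*acos(2*x/3) - sqrt(9 - 4*x^2)/2


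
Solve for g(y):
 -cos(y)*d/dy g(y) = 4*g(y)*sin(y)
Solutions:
 g(y) = C1*cos(y)^4


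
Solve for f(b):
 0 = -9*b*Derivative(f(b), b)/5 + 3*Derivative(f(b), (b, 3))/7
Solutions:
 f(b) = C1 + Integral(C2*airyai(21^(1/3)*5^(2/3)*b/5) + C3*airybi(21^(1/3)*5^(2/3)*b/5), b)


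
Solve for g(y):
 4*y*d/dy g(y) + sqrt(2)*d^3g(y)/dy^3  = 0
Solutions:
 g(y) = C1 + Integral(C2*airyai(-sqrt(2)*y) + C3*airybi(-sqrt(2)*y), y)


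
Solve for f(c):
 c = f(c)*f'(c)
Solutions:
 f(c) = -sqrt(C1 + c^2)
 f(c) = sqrt(C1 + c^2)


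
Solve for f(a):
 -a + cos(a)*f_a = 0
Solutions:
 f(a) = C1 + Integral(a/cos(a), a)


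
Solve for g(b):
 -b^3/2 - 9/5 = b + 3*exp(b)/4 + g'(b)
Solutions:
 g(b) = C1 - b^4/8 - b^2/2 - 9*b/5 - 3*exp(b)/4


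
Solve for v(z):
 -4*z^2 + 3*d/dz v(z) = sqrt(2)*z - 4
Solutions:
 v(z) = C1 + 4*z^3/9 + sqrt(2)*z^2/6 - 4*z/3


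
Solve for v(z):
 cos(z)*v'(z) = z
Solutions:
 v(z) = C1 + Integral(z/cos(z), z)


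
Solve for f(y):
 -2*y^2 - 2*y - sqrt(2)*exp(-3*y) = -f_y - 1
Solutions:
 f(y) = C1 + 2*y^3/3 + y^2 - y - sqrt(2)*exp(-3*y)/3


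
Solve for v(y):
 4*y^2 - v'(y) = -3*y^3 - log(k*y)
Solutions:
 v(y) = C1 + 3*y^4/4 + 4*y^3/3 + y*log(k*y) - y


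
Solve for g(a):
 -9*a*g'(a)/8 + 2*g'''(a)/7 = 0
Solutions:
 g(a) = C1 + Integral(C2*airyai(2^(2/3)*63^(1/3)*a/4) + C3*airybi(2^(2/3)*63^(1/3)*a/4), a)


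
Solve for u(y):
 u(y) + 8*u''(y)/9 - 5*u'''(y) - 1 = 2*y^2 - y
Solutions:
 u(y) = C1*exp(y*(-2^(2/3)*(405*sqrt(1482369) + 493099)^(1/3) - 128*2^(1/3)/(405*sqrt(1482369) + 493099)^(1/3) + 32)/540)*sin(2^(1/3)*sqrt(3)*y*(-2^(1/3)*(405*sqrt(1482369) + 493099)^(1/3) + 128/(405*sqrt(1482369) + 493099)^(1/3))/540) + C2*exp(y*(-2^(2/3)*(405*sqrt(1482369) + 493099)^(1/3) - 128*2^(1/3)/(405*sqrt(1482369) + 493099)^(1/3) + 32)/540)*cos(2^(1/3)*sqrt(3)*y*(-2^(1/3)*(405*sqrt(1482369) + 493099)^(1/3) + 128/(405*sqrt(1482369) + 493099)^(1/3))/540) + C3*exp(y*(128*2^(1/3)/(405*sqrt(1482369) + 493099)^(1/3) + 16 + 2^(2/3)*(405*sqrt(1482369) + 493099)^(1/3))/270) + 2*y^2 - y - 23/9


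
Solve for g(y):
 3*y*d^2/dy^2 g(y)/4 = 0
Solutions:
 g(y) = C1 + C2*y


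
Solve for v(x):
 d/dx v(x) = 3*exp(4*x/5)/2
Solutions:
 v(x) = C1 + 15*exp(4*x/5)/8


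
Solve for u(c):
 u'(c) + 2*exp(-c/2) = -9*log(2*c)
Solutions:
 u(c) = C1 - 9*c*log(c) + 9*c*(1 - log(2)) + 4*exp(-c/2)


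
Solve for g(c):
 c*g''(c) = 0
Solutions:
 g(c) = C1 + C2*c


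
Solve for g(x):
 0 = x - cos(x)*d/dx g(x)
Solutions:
 g(x) = C1 + Integral(x/cos(x), x)


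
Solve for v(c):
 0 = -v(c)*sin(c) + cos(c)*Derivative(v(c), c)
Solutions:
 v(c) = C1/cos(c)


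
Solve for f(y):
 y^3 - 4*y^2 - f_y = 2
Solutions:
 f(y) = C1 + y^4/4 - 4*y^3/3 - 2*y


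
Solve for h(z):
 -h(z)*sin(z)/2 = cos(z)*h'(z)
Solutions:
 h(z) = C1*sqrt(cos(z))


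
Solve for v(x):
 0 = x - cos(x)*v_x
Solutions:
 v(x) = C1 + Integral(x/cos(x), x)


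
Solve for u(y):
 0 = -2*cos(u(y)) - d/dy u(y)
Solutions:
 u(y) = pi - asin((C1 + exp(4*y))/(C1 - exp(4*y)))
 u(y) = asin((C1 + exp(4*y))/(C1 - exp(4*y)))


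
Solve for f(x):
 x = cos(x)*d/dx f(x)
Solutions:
 f(x) = C1 + Integral(x/cos(x), x)


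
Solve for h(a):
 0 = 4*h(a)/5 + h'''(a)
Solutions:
 h(a) = C3*exp(-10^(2/3)*a/5) + (C1*sin(10^(2/3)*sqrt(3)*a/10) + C2*cos(10^(2/3)*sqrt(3)*a/10))*exp(10^(2/3)*a/10)


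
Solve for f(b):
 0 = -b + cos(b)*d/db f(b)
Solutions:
 f(b) = C1 + Integral(b/cos(b), b)


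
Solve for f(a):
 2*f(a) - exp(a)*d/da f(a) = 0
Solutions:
 f(a) = C1*exp(-2*exp(-a))


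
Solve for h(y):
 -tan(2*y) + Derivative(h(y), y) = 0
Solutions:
 h(y) = C1 - log(cos(2*y))/2


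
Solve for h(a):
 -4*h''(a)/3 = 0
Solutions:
 h(a) = C1 + C2*a


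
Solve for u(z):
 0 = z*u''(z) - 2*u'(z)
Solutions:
 u(z) = C1 + C2*z^3


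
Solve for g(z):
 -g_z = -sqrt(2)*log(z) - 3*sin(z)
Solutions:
 g(z) = C1 + sqrt(2)*z*(log(z) - 1) - 3*cos(z)


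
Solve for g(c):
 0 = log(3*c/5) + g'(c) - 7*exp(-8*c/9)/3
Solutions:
 g(c) = C1 - c*log(c) + c*(-log(3) + 1 + log(5)) - 21*exp(-8*c/9)/8


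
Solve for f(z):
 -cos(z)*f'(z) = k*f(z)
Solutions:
 f(z) = C1*exp(k*(log(sin(z) - 1) - log(sin(z) + 1))/2)


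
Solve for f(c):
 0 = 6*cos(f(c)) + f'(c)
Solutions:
 f(c) = pi - asin((C1 + exp(12*c))/(C1 - exp(12*c)))
 f(c) = asin((C1 + exp(12*c))/(C1 - exp(12*c)))


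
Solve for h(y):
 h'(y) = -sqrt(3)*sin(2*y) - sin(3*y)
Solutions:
 h(y) = C1 + sqrt(3)*cos(2*y)/2 + cos(3*y)/3


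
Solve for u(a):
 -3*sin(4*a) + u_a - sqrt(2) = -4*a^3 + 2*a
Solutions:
 u(a) = C1 - a^4 + a^2 + sqrt(2)*a - 3*cos(4*a)/4


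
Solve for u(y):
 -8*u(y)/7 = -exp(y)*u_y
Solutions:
 u(y) = C1*exp(-8*exp(-y)/7)


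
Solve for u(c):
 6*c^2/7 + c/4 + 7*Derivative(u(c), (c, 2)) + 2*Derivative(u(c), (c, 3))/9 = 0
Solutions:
 u(c) = C1 + C2*c + C3*exp(-63*c/2) - c^4/98 - 115*c^3/24696 + 115*c^2/259308


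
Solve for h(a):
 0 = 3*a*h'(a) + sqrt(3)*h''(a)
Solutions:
 h(a) = C1 + C2*erf(sqrt(2)*3^(1/4)*a/2)


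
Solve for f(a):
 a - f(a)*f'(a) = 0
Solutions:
 f(a) = -sqrt(C1 + a^2)
 f(a) = sqrt(C1 + a^2)


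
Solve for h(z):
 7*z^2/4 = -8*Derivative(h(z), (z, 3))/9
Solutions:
 h(z) = C1 + C2*z + C3*z^2 - 21*z^5/640


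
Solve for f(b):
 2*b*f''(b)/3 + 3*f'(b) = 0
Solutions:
 f(b) = C1 + C2/b^(7/2)


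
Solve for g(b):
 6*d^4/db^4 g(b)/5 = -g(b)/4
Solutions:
 g(b) = (C1*sin(135^(1/4)*2^(3/4)*b/12) + C2*cos(135^(1/4)*2^(3/4)*b/12))*exp(-135^(1/4)*2^(3/4)*b/12) + (C3*sin(135^(1/4)*2^(3/4)*b/12) + C4*cos(135^(1/4)*2^(3/4)*b/12))*exp(135^(1/4)*2^(3/4)*b/12)


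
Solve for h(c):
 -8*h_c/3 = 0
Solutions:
 h(c) = C1


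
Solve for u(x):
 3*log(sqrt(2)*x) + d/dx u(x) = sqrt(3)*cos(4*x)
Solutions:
 u(x) = C1 - 3*x*log(x) - 3*x*log(2)/2 + 3*x + sqrt(3)*sin(4*x)/4


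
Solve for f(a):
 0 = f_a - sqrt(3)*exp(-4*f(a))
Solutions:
 f(a) = log(-I*(C1 + 4*sqrt(3)*a)^(1/4))
 f(a) = log(I*(C1 + 4*sqrt(3)*a)^(1/4))
 f(a) = log(-(C1 + 4*sqrt(3)*a)^(1/4))
 f(a) = log(C1 + 4*sqrt(3)*a)/4


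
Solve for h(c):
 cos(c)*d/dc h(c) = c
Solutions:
 h(c) = C1 + Integral(c/cos(c), c)


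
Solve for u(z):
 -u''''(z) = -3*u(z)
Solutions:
 u(z) = C1*exp(-3^(1/4)*z) + C2*exp(3^(1/4)*z) + C3*sin(3^(1/4)*z) + C4*cos(3^(1/4)*z)


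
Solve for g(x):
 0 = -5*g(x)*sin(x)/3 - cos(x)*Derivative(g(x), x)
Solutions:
 g(x) = C1*cos(x)^(5/3)


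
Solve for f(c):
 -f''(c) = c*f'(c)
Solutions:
 f(c) = C1 + C2*erf(sqrt(2)*c/2)


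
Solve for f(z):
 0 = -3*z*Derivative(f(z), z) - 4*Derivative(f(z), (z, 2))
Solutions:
 f(z) = C1 + C2*erf(sqrt(6)*z/4)


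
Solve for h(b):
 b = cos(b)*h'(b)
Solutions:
 h(b) = C1 + Integral(b/cos(b), b)


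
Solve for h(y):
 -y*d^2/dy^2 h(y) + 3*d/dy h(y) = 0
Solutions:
 h(y) = C1 + C2*y^4


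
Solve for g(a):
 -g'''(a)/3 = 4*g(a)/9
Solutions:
 g(a) = C3*exp(-6^(2/3)*a/3) + (C1*sin(2^(2/3)*3^(1/6)*a/2) + C2*cos(2^(2/3)*3^(1/6)*a/2))*exp(6^(2/3)*a/6)


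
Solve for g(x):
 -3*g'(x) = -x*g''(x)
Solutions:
 g(x) = C1 + C2*x^4


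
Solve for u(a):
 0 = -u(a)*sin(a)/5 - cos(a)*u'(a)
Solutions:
 u(a) = C1*cos(a)^(1/5)


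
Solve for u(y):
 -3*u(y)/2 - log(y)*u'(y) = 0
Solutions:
 u(y) = C1*exp(-3*li(y)/2)


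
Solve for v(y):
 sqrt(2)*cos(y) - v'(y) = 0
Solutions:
 v(y) = C1 + sqrt(2)*sin(y)


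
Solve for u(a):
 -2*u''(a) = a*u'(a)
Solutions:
 u(a) = C1 + C2*erf(a/2)


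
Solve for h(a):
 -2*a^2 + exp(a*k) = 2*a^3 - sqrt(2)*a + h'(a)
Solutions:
 h(a) = C1 - a^4/2 - 2*a^3/3 + sqrt(2)*a^2/2 + exp(a*k)/k


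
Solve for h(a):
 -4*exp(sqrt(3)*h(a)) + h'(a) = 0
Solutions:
 h(a) = sqrt(3)*(2*log(-1/(C1 + 4*a)) - log(3))/6


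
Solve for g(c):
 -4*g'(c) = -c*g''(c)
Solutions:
 g(c) = C1 + C2*c^5


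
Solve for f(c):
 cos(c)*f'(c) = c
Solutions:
 f(c) = C1 + Integral(c/cos(c), c)


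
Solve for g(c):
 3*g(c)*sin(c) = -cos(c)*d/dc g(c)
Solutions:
 g(c) = C1*cos(c)^3


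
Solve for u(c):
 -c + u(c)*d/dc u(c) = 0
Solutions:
 u(c) = -sqrt(C1 + c^2)
 u(c) = sqrt(C1 + c^2)


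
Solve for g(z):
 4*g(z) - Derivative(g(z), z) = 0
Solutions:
 g(z) = C1*exp(4*z)


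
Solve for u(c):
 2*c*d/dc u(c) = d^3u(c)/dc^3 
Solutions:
 u(c) = C1 + Integral(C2*airyai(2^(1/3)*c) + C3*airybi(2^(1/3)*c), c)


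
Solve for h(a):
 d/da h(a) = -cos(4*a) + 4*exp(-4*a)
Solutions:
 h(a) = C1 - sin(4*a)/4 - exp(-4*a)


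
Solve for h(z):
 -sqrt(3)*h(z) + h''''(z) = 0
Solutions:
 h(z) = C1*exp(-3^(1/8)*z) + C2*exp(3^(1/8)*z) + C3*sin(3^(1/8)*z) + C4*cos(3^(1/8)*z)


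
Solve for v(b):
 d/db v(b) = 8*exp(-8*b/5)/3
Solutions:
 v(b) = C1 - 5*exp(-8*b/5)/3


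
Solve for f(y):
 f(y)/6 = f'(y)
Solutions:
 f(y) = C1*exp(y/6)


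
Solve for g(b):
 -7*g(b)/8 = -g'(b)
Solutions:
 g(b) = C1*exp(7*b/8)


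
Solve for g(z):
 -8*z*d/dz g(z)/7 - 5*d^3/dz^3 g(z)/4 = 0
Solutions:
 g(z) = C1 + Integral(C2*airyai(-2*70^(2/3)*z/35) + C3*airybi(-2*70^(2/3)*z/35), z)


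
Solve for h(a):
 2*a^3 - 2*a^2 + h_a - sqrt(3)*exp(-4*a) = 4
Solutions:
 h(a) = C1 - a^4/2 + 2*a^3/3 + 4*a - sqrt(3)*exp(-4*a)/4


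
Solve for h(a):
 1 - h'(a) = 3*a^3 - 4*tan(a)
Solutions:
 h(a) = C1 - 3*a^4/4 + a - 4*log(cos(a))


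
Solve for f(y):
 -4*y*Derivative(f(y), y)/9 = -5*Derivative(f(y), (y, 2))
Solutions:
 f(y) = C1 + C2*erfi(sqrt(10)*y/15)


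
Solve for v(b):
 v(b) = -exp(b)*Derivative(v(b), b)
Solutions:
 v(b) = C1*exp(exp(-b))


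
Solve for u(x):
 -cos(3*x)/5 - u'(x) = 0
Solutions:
 u(x) = C1 - sin(3*x)/15


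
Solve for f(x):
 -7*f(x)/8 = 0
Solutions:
 f(x) = 0


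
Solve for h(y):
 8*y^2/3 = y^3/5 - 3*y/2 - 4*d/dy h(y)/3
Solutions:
 h(y) = C1 + 3*y^4/80 - 2*y^3/3 - 9*y^2/16


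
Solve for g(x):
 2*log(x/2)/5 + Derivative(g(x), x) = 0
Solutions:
 g(x) = C1 - 2*x*log(x)/5 + 2*x*log(2)/5 + 2*x/5


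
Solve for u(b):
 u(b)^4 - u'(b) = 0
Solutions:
 u(b) = (-1/(C1 + 3*b))^(1/3)
 u(b) = (-1/(C1 + b))^(1/3)*(-3^(2/3) - 3*3^(1/6)*I)/6
 u(b) = (-1/(C1 + b))^(1/3)*(-3^(2/3) + 3*3^(1/6)*I)/6


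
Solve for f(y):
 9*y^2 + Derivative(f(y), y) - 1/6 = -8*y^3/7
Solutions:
 f(y) = C1 - 2*y^4/7 - 3*y^3 + y/6


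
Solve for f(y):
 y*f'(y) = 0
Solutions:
 f(y) = C1


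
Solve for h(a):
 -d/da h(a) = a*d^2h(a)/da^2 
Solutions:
 h(a) = C1 + C2*log(a)


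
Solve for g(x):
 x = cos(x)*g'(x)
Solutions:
 g(x) = C1 + Integral(x/cos(x), x)


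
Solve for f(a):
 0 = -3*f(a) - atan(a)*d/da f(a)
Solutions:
 f(a) = C1*exp(-3*Integral(1/atan(a), a))


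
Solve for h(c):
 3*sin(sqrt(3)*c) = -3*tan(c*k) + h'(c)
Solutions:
 h(c) = C1 + 3*Piecewise((-log(cos(c*k))/k, Ne(k, 0)), (0, True)) - sqrt(3)*cos(sqrt(3)*c)


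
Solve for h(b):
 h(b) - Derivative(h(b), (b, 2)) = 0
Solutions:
 h(b) = C1*exp(-b) + C2*exp(b)


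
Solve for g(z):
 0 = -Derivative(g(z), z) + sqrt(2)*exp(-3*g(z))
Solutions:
 g(z) = log(C1 + 3*sqrt(2)*z)/3
 g(z) = log((-3^(1/3) - 3^(5/6)*I)*(C1 + sqrt(2)*z)^(1/3)/2)
 g(z) = log((-3^(1/3) + 3^(5/6)*I)*(C1 + sqrt(2)*z)^(1/3)/2)


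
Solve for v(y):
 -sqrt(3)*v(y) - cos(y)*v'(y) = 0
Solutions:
 v(y) = C1*(sin(y) - 1)^(sqrt(3)/2)/(sin(y) + 1)^(sqrt(3)/2)


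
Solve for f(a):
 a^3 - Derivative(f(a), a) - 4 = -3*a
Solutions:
 f(a) = C1 + a^4/4 + 3*a^2/2 - 4*a


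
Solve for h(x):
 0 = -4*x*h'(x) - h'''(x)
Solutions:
 h(x) = C1 + Integral(C2*airyai(-2^(2/3)*x) + C3*airybi(-2^(2/3)*x), x)


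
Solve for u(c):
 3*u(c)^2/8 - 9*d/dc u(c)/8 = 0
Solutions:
 u(c) = -3/(C1 + c)


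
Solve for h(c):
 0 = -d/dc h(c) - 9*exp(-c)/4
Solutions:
 h(c) = C1 + 9*exp(-c)/4


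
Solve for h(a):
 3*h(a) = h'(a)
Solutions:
 h(a) = C1*exp(3*a)


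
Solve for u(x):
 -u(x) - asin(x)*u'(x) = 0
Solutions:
 u(x) = C1*exp(-Integral(1/asin(x), x))


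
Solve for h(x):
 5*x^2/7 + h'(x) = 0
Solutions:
 h(x) = C1 - 5*x^3/21


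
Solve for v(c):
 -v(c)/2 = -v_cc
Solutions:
 v(c) = C1*exp(-sqrt(2)*c/2) + C2*exp(sqrt(2)*c/2)


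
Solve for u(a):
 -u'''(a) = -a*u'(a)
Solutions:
 u(a) = C1 + Integral(C2*airyai(a) + C3*airybi(a), a)


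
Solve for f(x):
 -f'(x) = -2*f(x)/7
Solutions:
 f(x) = C1*exp(2*x/7)


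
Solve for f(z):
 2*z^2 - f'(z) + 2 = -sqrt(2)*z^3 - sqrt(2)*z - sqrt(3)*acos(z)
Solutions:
 f(z) = C1 + sqrt(2)*z^4/4 + 2*z^3/3 + sqrt(2)*z^2/2 + 2*z + sqrt(3)*(z*acos(z) - sqrt(1 - z^2))


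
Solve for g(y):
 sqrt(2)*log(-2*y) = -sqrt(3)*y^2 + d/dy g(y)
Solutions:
 g(y) = C1 + sqrt(3)*y^3/3 + sqrt(2)*y*log(-y) + sqrt(2)*y*(-1 + log(2))


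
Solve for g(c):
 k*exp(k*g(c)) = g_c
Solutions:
 g(c) = Piecewise((log(-1/(C1*k + c*k^2))/k, Ne(k, 0)), (nan, True))
 g(c) = Piecewise((C1 + c*k, Eq(k, 0)), (nan, True))


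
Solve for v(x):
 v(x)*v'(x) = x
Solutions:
 v(x) = -sqrt(C1 + x^2)
 v(x) = sqrt(C1 + x^2)


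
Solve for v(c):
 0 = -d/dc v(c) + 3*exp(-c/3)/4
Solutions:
 v(c) = C1 - 9*exp(-c/3)/4


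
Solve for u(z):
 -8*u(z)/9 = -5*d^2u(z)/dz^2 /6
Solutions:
 u(z) = C1*exp(-4*sqrt(15)*z/15) + C2*exp(4*sqrt(15)*z/15)


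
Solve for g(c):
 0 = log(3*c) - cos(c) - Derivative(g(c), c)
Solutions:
 g(c) = C1 + c*log(c) - c + c*log(3) - sin(c)


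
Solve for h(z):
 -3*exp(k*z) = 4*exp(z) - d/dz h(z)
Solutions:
 h(z) = C1 + 4*exp(z) + 3*exp(k*z)/k


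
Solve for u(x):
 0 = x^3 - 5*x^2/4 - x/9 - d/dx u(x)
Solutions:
 u(x) = C1 + x^4/4 - 5*x^3/12 - x^2/18


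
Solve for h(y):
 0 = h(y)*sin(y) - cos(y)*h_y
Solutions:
 h(y) = C1/cos(y)


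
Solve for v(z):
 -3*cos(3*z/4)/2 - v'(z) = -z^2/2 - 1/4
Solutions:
 v(z) = C1 + z^3/6 + z/4 - 2*sin(3*z/4)


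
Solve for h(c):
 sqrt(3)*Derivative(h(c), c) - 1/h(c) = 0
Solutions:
 h(c) = -sqrt(C1 + 6*sqrt(3)*c)/3
 h(c) = sqrt(C1 + 6*sqrt(3)*c)/3


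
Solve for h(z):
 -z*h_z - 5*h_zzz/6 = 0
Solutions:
 h(z) = C1 + Integral(C2*airyai(-5^(2/3)*6^(1/3)*z/5) + C3*airybi(-5^(2/3)*6^(1/3)*z/5), z)


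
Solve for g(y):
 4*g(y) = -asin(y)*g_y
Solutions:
 g(y) = C1*exp(-4*Integral(1/asin(y), y))


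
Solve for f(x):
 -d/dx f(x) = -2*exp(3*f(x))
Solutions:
 f(x) = log(-1/(C1 + 6*x))/3
 f(x) = log((-1/(C1 + 2*x))^(1/3)*(-3^(2/3) - 3*3^(1/6)*I)/6)
 f(x) = log((-1/(C1 + 2*x))^(1/3)*(-3^(2/3) + 3*3^(1/6)*I)/6)


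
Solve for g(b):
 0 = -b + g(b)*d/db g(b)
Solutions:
 g(b) = -sqrt(C1 + b^2)
 g(b) = sqrt(C1 + b^2)


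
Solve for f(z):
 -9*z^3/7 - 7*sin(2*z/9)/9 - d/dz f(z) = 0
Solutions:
 f(z) = C1 - 9*z^4/28 + 7*cos(2*z/9)/2


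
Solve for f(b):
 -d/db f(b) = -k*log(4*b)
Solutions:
 f(b) = C1 + b*k*log(b) - b*k + b*k*log(4)


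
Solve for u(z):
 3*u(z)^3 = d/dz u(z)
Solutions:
 u(z) = -sqrt(2)*sqrt(-1/(C1 + 3*z))/2
 u(z) = sqrt(2)*sqrt(-1/(C1 + 3*z))/2


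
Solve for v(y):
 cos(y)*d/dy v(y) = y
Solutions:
 v(y) = C1 + Integral(y/cos(y), y)


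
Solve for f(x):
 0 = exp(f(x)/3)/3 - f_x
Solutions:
 f(x) = 3*log(-1/(C1 + x)) + 6*log(3)


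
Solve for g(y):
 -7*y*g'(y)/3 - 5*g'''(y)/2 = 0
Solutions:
 g(y) = C1 + Integral(C2*airyai(-14^(1/3)*15^(2/3)*y/15) + C3*airybi(-14^(1/3)*15^(2/3)*y/15), y)


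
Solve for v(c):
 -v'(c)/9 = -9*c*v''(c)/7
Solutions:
 v(c) = C1 + C2*c^(88/81)


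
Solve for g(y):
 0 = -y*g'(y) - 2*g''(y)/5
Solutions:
 g(y) = C1 + C2*erf(sqrt(5)*y/2)


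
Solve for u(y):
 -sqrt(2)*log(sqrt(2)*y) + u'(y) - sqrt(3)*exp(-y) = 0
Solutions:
 u(y) = C1 + sqrt(2)*y*log(y) + sqrt(2)*y*(-1 + log(2)/2) - sqrt(3)*exp(-y)


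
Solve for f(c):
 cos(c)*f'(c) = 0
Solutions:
 f(c) = C1


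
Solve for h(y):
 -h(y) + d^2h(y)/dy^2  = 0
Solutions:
 h(y) = C1*exp(-y) + C2*exp(y)


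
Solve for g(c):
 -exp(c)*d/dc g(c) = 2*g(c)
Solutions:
 g(c) = C1*exp(2*exp(-c))


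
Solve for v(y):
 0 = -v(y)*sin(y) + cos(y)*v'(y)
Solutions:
 v(y) = C1/cos(y)


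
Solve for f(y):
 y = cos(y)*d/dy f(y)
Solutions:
 f(y) = C1 + Integral(y/cos(y), y)


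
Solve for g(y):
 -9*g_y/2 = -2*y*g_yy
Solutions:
 g(y) = C1 + C2*y^(13/4)


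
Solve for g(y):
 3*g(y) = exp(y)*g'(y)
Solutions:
 g(y) = C1*exp(-3*exp(-y))


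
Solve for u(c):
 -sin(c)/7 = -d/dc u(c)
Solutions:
 u(c) = C1 - cos(c)/7


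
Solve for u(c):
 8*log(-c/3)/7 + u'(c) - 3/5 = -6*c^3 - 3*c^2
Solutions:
 u(c) = C1 - 3*c^4/2 - c^3 - 8*c*log(-c)/7 + c*(40*log(3) + 61)/35


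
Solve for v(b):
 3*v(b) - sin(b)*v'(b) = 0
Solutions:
 v(b) = C1*(cos(b) - 1)^(3/2)/(cos(b) + 1)^(3/2)


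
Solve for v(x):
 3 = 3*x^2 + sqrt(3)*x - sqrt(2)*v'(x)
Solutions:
 v(x) = C1 + sqrt(2)*x^3/2 + sqrt(6)*x^2/4 - 3*sqrt(2)*x/2


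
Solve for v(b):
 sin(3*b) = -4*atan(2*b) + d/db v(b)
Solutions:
 v(b) = C1 + 4*b*atan(2*b) - log(4*b^2 + 1) - cos(3*b)/3


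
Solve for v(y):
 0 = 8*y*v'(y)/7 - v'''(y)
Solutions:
 v(y) = C1 + Integral(C2*airyai(2*7^(2/3)*y/7) + C3*airybi(2*7^(2/3)*y/7), y)


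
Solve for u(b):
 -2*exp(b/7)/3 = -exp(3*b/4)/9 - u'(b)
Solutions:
 u(b) = C1 + 14*exp(b/7)/3 - 4*exp(3*b/4)/27


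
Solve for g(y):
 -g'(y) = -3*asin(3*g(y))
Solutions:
 Integral(1/asin(3*_y), (_y, g(y))) = C1 + 3*y


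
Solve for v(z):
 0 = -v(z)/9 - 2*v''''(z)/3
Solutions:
 v(z) = (C1*sin(2^(1/4)*3^(3/4)*z/6) + C2*cos(2^(1/4)*3^(3/4)*z/6))*exp(-2^(1/4)*3^(3/4)*z/6) + (C3*sin(2^(1/4)*3^(3/4)*z/6) + C4*cos(2^(1/4)*3^(3/4)*z/6))*exp(2^(1/4)*3^(3/4)*z/6)


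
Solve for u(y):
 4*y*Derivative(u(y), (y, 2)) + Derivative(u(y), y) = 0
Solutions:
 u(y) = C1 + C2*y^(3/4)


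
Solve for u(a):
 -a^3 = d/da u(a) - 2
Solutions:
 u(a) = C1 - a^4/4 + 2*a


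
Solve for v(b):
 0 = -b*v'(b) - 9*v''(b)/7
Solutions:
 v(b) = C1 + C2*erf(sqrt(14)*b/6)


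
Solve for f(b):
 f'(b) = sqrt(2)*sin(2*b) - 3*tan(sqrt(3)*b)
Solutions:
 f(b) = C1 + sqrt(3)*log(cos(sqrt(3)*b)) - sqrt(2)*cos(2*b)/2


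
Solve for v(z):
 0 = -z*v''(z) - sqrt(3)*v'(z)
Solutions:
 v(z) = C1 + C2*z^(1 - sqrt(3))


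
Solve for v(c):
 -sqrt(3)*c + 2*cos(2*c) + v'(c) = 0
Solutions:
 v(c) = C1 + sqrt(3)*c^2/2 - sin(2*c)


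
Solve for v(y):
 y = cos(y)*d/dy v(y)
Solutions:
 v(y) = C1 + Integral(y/cos(y), y)


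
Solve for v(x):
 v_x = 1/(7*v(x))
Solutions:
 v(x) = -sqrt(C1 + 14*x)/7
 v(x) = sqrt(C1 + 14*x)/7


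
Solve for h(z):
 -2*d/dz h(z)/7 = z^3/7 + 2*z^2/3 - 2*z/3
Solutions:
 h(z) = C1 - z^4/8 - 7*z^3/9 + 7*z^2/6


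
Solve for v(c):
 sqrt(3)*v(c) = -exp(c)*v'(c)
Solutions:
 v(c) = C1*exp(sqrt(3)*exp(-c))


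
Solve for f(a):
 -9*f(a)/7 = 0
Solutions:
 f(a) = 0


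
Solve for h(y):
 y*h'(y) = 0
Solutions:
 h(y) = C1


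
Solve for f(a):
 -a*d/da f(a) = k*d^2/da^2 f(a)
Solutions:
 f(a) = C1 + C2*sqrt(k)*erf(sqrt(2)*a*sqrt(1/k)/2)


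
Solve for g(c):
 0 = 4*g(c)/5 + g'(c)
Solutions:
 g(c) = C1*exp(-4*c/5)


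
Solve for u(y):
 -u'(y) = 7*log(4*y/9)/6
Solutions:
 u(y) = C1 - 7*y*log(y)/6 - 7*y*log(2)/3 + 7*y/6 + 7*y*log(3)/3


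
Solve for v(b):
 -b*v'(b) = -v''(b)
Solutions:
 v(b) = C1 + C2*erfi(sqrt(2)*b/2)


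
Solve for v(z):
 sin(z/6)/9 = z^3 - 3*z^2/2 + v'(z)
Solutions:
 v(z) = C1 - z^4/4 + z^3/2 - 2*cos(z/6)/3


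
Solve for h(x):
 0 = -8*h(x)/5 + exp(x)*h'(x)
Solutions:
 h(x) = C1*exp(-8*exp(-x)/5)


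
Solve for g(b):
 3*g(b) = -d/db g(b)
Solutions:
 g(b) = C1*exp(-3*b)


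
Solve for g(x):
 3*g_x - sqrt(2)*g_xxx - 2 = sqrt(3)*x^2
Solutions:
 g(x) = C1 + C2*exp(-2^(3/4)*sqrt(3)*x/2) + C3*exp(2^(3/4)*sqrt(3)*x/2) + sqrt(3)*x^3/9 + 2*sqrt(6)*x/9 + 2*x/3


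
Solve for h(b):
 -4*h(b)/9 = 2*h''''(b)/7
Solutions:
 h(b) = (C1*sin(2^(3/4)*sqrt(3)*7^(1/4)*b/6) + C2*cos(2^(3/4)*sqrt(3)*7^(1/4)*b/6))*exp(-2^(3/4)*sqrt(3)*7^(1/4)*b/6) + (C3*sin(2^(3/4)*sqrt(3)*7^(1/4)*b/6) + C4*cos(2^(3/4)*sqrt(3)*7^(1/4)*b/6))*exp(2^(3/4)*sqrt(3)*7^(1/4)*b/6)


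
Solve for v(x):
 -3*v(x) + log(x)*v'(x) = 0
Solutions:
 v(x) = C1*exp(3*li(x))


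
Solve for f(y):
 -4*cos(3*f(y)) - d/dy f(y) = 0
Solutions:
 f(y) = -asin((C1 + exp(24*y))/(C1 - exp(24*y)))/3 + pi/3
 f(y) = asin((C1 + exp(24*y))/(C1 - exp(24*y)))/3


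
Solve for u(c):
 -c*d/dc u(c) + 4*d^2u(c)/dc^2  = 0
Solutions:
 u(c) = C1 + C2*erfi(sqrt(2)*c/4)


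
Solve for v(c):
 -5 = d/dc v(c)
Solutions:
 v(c) = C1 - 5*c


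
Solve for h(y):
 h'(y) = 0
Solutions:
 h(y) = C1


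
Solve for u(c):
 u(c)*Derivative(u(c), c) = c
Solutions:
 u(c) = -sqrt(C1 + c^2)
 u(c) = sqrt(C1 + c^2)


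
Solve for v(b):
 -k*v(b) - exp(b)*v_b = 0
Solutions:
 v(b) = C1*exp(k*exp(-b))


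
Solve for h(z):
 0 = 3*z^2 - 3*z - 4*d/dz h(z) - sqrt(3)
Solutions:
 h(z) = C1 + z^3/4 - 3*z^2/8 - sqrt(3)*z/4


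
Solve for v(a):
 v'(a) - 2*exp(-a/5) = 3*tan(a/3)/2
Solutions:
 v(a) = C1 + 9*log(tan(a/3)^2 + 1)/4 - 10*exp(-a/5)


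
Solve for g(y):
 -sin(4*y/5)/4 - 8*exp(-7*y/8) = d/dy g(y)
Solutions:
 g(y) = C1 + 5*cos(4*y/5)/16 + 64*exp(-7*y/8)/7


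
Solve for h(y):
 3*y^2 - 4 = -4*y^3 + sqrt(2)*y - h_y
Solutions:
 h(y) = C1 - y^4 - y^3 + sqrt(2)*y^2/2 + 4*y


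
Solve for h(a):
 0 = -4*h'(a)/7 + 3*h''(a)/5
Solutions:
 h(a) = C1 + C2*exp(20*a/21)


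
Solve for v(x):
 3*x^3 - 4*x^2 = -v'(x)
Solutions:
 v(x) = C1 - 3*x^4/4 + 4*x^3/3


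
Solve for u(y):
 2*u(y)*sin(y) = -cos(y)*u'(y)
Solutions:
 u(y) = C1*cos(y)^2


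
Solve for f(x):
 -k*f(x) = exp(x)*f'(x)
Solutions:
 f(x) = C1*exp(k*exp(-x))


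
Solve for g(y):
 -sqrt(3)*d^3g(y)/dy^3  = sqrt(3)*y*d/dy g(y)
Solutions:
 g(y) = C1 + Integral(C2*airyai(-y) + C3*airybi(-y), y)


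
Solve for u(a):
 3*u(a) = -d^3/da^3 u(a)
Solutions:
 u(a) = C3*exp(-3^(1/3)*a) + (C1*sin(3^(5/6)*a/2) + C2*cos(3^(5/6)*a/2))*exp(3^(1/3)*a/2)


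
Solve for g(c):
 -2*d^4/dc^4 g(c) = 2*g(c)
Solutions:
 g(c) = (C1*sin(sqrt(2)*c/2) + C2*cos(sqrt(2)*c/2))*exp(-sqrt(2)*c/2) + (C3*sin(sqrt(2)*c/2) + C4*cos(sqrt(2)*c/2))*exp(sqrt(2)*c/2)


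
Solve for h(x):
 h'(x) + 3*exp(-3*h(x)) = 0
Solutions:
 h(x) = log(C1 - 9*x)/3
 h(x) = log((-3^(1/3) - 3^(5/6)*I)*(C1 - 3*x)^(1/3)/2)
 h(x) = log((-3^(1/3) + 3^(5/6)*I)*(C1 - 3*x)^(1/3)/2)


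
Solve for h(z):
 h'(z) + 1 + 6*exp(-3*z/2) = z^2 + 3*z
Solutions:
 h(z) = C1 + z^3/3 + 3*z^2/2 - z + 4*exp(-3*z/2)


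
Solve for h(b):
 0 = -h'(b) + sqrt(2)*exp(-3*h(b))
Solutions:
 h(b) = log(C1 + 3*sqrt(2)*b)/3
 h(b) = log((-3^(1/3) - 3^(5/6)*I)*(C1 + sqrt(2)*b)^(1/3)/2)
 h(b) = log((-3^(1/3) + 3^(5/6)*I)*(C1 + sqrt(2)*b)^(1/3)/2)


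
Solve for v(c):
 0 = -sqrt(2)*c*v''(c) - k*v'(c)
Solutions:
 v(c) = C1 + c^(-sqrt(2)*re(k)/2 + 1)*(C2*sin(sqrt(2)*log(c)*Abs(im(k))/2) + C3*cos(sqrt(2)*log(c)*im(k)/2))


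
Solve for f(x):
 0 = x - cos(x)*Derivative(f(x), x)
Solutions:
 f(x) = C1 + Integral(x/cos(x), x)


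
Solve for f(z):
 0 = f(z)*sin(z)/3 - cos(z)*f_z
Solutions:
 f(z) = C1/cos(z)^(1/3)


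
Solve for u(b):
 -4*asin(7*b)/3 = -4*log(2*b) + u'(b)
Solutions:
 u(b) = C1 + 4*b*log(b) - 4*b*asin(7*b)/3 - 4*b + 4*b*log(2) - 4*sqrt(1 - 49*b^2)/21


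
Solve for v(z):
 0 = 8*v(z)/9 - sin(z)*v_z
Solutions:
 v(z) = C1*(cos(z) - 1)^(4/9)/(cos(z) + 1)^(4/9)


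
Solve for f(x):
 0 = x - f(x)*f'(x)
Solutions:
 f(x) = -sqrt(C1 + x^2)
 f(x) = sqrt(C1 + x^2)


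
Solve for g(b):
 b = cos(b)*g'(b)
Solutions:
 g(b) = C1 + Integral(b/cos(b), b)


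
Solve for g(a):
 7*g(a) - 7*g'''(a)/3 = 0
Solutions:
 g(a) = C3*exp(3^(1/3)*a) + (C1*sin(3^(5/6)*a/2) + C2*cos(3^(5/6)*a/2))*exp(-3^(1/3)*a/2)


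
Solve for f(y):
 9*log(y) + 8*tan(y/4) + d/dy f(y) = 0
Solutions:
 f(y) = C1 - 9*y*log(y) + 9*y + 32*log(cos(y/4))


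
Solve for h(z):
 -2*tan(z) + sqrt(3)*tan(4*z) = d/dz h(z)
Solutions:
 h(z) = C1 + 2*log(cos(z)) - sqrt(3)*log(cos(4*z))/4


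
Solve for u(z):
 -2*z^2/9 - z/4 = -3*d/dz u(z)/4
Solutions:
 u(z) = C1 + 8*z^3/81 + z^2/6


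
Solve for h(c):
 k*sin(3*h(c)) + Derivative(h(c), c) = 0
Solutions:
 h(c) = -acos((-C1 - exp(6*c*k))/(C1 - exp(6*c*k)))/3 + 2*pi/3
 h(c) = acos((-C1 - exp(6*c*k))/(C1 - exp(6*c*k)))/3


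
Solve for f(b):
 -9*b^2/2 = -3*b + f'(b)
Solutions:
 f(b) = C1 - 3*b^3/2 + 3*b^2/2


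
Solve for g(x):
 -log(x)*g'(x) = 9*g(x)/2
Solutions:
 g(x) = C1*exp(-9*li(x)/2)


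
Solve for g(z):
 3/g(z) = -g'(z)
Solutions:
 g(z) = -sqrt(C1 - 6*z)
 g(z) = sqrt(C1 - 6*z)


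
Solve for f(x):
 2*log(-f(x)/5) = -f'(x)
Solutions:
 Integral(1/(log(-_y) - log(5)), (_y, f(x)))/2 = C1 - x


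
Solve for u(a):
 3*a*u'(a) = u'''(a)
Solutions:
 u(a) = C1 + Integral(C2*airyai(3^(1/3)*a) + C3*airybi(3^(1/3)*a), a)


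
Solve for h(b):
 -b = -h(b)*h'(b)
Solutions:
 h(b) = -sqrt(C1 + b^2)
 h(b) = sqrt(C1 + b^2)


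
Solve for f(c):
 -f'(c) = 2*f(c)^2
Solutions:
 f(c) = 1/(C1 + 2*c)


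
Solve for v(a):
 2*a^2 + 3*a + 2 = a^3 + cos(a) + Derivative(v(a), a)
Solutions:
 v(a) = C1 - a^4/4 + 2*a^3/3 + 3*a^2/2 + 2*a - sin(a)


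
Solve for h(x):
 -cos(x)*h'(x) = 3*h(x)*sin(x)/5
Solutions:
 h(x) = C1*cos(x)^(3/5)


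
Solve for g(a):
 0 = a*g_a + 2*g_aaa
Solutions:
 g(a) = C1 + Integral(C2*airyai(-2^(2/3)*a/2) + C3*airybi(-2^(2/3)*a/2), a)


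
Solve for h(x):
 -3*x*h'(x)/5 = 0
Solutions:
 h(x) = C1


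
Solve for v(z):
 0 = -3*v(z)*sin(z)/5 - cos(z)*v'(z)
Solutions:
 v(z) = C1*cos(z)^(3/5)


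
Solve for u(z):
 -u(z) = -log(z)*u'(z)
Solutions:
 u(z) = C1*exp(li(z))


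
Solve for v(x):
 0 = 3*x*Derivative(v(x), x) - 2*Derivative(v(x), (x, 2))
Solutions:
 v(x) = C1 + C2*erfi(sqrt(3)*x/2)


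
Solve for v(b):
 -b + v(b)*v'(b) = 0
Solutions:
 v(b) = -sqrt(C1 + b^2)
 v(b) = sqrt(C1 + b^2)


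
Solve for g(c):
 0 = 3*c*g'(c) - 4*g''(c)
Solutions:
 g(c) = C1 + C2*erfi(sqrt(6)*c/4)


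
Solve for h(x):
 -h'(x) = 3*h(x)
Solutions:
 h(x) = C1*exp(-3*x)


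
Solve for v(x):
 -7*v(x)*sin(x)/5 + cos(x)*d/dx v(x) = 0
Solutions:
 v(x) = C1/cos(x)^(7/5)


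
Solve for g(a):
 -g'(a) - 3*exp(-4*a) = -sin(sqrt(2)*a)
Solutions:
 g(a) = C1 - sqrt(2)*cos(sqrt(2)*a)/2 + 3*exp(-4*a)/4


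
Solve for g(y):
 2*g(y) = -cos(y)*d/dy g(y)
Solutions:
 g(y) = C1*(sin(y) - 1)/(sin(y) + 1)


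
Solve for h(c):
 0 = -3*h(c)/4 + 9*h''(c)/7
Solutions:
 h(c) = C1*exp(-sqrt(21)*c/6) + C2*exp(sqrt(21)*c/6)


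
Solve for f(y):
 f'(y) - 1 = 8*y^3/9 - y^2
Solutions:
 f(y) = C1 + 2*y^4/9 - y^3/3 + y


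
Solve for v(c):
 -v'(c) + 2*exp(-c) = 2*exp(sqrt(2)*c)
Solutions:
 v(c) = C1 - sqrt(2)*exp(sqrt(2)*c) - 2*exp(-c)


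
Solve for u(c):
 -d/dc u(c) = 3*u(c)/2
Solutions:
 u(c) = C1*exp(-3*c/2)


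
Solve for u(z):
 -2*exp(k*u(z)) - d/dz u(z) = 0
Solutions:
 u(z) = Piecewise((log(1/(C1*k + 2*k*z))/k, Ne(k, 0)), (nan, True))
 u(z) = Piecewise((C1 - 2*z, Eq(k, 0)), (nan, True))


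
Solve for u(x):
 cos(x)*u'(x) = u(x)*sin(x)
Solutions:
 u(x) = C1/cos(x)


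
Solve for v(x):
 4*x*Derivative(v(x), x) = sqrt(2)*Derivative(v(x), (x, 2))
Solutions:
 v(x) = C1 + C2*erfi(2^(1/4)*x)


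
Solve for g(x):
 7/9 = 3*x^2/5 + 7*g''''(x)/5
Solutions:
 g(x) = C1 + C2*x + C3*x^2 + C4*x^3 - x^6/840 + 5*x^4/216


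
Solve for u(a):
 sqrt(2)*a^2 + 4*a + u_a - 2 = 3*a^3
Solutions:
 u(a) = C1 + 3*a^4/4 - sqrt(2)*a^3/3 - 2*a^2 + 2*a


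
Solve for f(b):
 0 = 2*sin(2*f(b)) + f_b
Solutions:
 f(b) = pi - acos((-C1 - exp(8*b))/(C1 - exp(8*b)))/2
 f(b) = acos((-C1 - exp(8*b))/(C1 - exp(8*b)))/2


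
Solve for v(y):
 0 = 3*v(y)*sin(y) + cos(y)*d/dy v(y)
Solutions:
 v(y) = C1*cos(y)^3


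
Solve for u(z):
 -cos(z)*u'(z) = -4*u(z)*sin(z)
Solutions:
 u(z) = C1/cos(z)^4


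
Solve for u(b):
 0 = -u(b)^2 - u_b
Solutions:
 u(b) = 1/(C1 + b)


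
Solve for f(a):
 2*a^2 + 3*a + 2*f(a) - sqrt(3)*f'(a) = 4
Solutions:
 f(a) = C1*exp(2*sqrt(3)*a/3) - a^2 - sqrt(3)*a - 3*a/2 - 3*sqrt(3)/4 + 1/2


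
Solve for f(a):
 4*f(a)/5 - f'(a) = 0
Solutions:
 f(a) = C1*exp(4*a/5)


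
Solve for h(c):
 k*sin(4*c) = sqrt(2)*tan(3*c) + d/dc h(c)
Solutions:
 h(c) = C1 - k*cos(4*c)/4 + sqrt(2)*log(cos(3*c))/3


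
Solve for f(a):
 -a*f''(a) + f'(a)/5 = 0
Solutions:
 f(a) = C1 + C2*a^(6/5)


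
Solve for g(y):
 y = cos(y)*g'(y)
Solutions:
 g(y) = C1 + Integral(y/cos(y), y)


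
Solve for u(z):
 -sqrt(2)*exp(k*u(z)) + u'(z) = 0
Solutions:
 u(z) = Piecewise((log(-1/(C1*k + sqrt(2)*k*z))/k, Ne(k, 0)), (nan, True))
 u(z) = Piecewise((C1 + sqrt(2)*z, Eq(k, 0)), (nan, True))


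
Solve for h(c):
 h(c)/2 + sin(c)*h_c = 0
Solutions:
 h(c) = C1*(cos(c) + 1)^(1/4)/(cos(c) - 1)^(1/4)


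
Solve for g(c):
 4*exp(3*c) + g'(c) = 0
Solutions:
 g(c) = C1 - 4*exp(3*c)/3


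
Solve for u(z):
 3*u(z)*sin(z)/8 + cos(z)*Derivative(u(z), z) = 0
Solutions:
 u(z) = C1*cos(z)^(3/8)


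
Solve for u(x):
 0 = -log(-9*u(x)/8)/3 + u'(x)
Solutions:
 -3*Integral(1/(log(-_y) - 3*log(2) + 2*log(3)), (_y, u(x))) = C1 - x


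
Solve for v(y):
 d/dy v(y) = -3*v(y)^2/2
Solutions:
 v(y) = 2/(C1 + 3*y)


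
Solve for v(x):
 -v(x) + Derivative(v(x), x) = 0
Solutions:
 v(x) = C1*exp(x)


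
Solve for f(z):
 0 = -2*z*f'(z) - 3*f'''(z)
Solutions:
 f(z) = C1 + Integral(C2*airyai(-2^(1/3)*3^(2/3)*z/3) + C3*airybi(-2^(1/3)*3^(2/3)*z/3), z)


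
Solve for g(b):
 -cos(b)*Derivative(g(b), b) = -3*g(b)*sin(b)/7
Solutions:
 g(b) = C1/cos(b)^(3/7)


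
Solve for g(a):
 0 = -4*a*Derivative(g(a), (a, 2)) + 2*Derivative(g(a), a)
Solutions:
 g(a) = C1 + C2*a^(3/2)


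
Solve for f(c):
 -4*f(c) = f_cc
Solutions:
 f(c) = C1*sin(2*c) + C2*cos(2*c)


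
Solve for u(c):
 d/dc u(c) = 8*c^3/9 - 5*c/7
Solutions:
 u(c) = C1 + 2*c^4/9 - 5*c^2/14


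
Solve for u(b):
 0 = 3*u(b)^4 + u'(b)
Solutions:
 u(b) = (-3^(2/3) - 3*3^(1/6)*I)*(1/(C1 + 3*b))^(1/3)/6
 u(b) = (-3^(2/3) + 3*3^(1/6)*I)*(1/(C1 + 3*b))^(1/3)/6
 u(b) = (1/(C1 + 9*b))^(1/3)


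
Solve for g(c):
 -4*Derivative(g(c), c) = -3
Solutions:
 g(c) = C1 + 3*c/4


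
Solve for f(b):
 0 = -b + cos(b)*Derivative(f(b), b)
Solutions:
 f(b) = C1 + Integral(b/cos(b), b)


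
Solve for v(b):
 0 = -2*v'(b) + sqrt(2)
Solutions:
 v(b) = C1 + sqrt(2)*b/2


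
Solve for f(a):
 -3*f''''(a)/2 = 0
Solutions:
 f(a) = C1 + C2*a + C3*a^2 + C4*a^3


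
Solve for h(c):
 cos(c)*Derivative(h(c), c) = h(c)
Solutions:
 h(c) = C1*sqrt(sin(c) + 1)/sqrt(sin(c) - 1)


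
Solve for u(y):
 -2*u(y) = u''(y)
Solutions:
 u(y) = C1*sin(sqrt(2)*y) + C2*cos(sqrt(2)*y)


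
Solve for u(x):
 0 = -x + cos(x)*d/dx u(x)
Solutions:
 u(x) = C1 + Integral(x/cos(x), x)


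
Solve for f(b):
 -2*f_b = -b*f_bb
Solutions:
 f(b) = C1 + C2*b^3


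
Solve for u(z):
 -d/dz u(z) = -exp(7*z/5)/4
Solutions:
 u(z) = C1 + 5*exp(7*z/5)/28


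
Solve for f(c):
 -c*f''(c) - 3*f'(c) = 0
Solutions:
 f(c) = C1 + C2/c^2


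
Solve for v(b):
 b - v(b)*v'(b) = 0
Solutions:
 v(b) = -sqrt(C1 + b^2)
 v(b) = sqrt(C1 + b^2)


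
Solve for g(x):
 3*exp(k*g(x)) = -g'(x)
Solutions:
 g(x) = Piecewise((log(1/(C1*k + 3*k*x))/k, Ne(k, 0)), (nan, True))
 g(x) = Piecewise((C1 - 3*x, Eq(k, 0)), (nan, True))


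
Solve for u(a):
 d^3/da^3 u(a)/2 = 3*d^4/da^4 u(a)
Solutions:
 u(a) = C1 + C2*a + C3*a^2 + C4*exp(a/6)


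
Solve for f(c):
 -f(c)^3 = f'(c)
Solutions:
 f(c) = -sqrt(2)*sqrt(-1/(C1 - c))/2
 f(c) = sqrt(2)*sqrt(-1/(C1 - c))/2


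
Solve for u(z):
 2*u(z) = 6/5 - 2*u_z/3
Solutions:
 u(z) = C1*exp(-3*z) + 3/5


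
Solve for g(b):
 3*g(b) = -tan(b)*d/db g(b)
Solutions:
 g(b) = C1/sin(b)^3


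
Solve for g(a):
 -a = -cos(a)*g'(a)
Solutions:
 g(a) = C1 + Integral(a/cos(a), a)


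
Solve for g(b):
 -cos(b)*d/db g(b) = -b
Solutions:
 g(b) = C1 + Integral(b/cos(b), b)


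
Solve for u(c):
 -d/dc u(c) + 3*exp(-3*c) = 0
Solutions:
 u(c) = C1 - exp(-3*c)


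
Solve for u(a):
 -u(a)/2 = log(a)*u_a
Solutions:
 u(a) = C1*exp(-li(a)/2)


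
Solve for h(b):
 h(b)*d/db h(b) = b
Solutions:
 h(b) = -sqrt(C1 + b^2)
 h(b) = sqrt(C1 + b^2)


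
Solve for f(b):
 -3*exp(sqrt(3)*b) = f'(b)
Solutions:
 f(b) = C1 - sqrt(3)*exp(sqrt(3)*b)


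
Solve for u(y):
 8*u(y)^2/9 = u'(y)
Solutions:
 u(y) = -9/(C1 + 8*y)


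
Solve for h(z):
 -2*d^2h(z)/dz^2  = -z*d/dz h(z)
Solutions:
 h(z) = C1 + C2*erfi(z/2)


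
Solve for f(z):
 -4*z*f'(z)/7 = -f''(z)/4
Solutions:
 f(z) = C1 + C2*erfi(2*sqrt(14)*z/7)
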